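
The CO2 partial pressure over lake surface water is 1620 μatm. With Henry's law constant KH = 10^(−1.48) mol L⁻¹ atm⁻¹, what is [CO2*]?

KH = 10^(−1.48) = 3.311×10^-2 mol L⁻¹ atm⁻¹
[CO2*] = KH · pCO2 = 3.311×10^-2 × 1620×10^-6 atm = 5.36×10^-5 mol/L

[CO2*] = 53.6 μmol/L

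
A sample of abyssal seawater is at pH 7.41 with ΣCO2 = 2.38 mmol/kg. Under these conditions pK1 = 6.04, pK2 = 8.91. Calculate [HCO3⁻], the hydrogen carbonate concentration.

α₁ = 1 / (1 + [H⁺]/K1 + K2/[H⁺]) = 1 / (1 + 10^-1.37 + 10^-1.50)
   = 1 / (1 + 0.042658 + 0.031623) = 1/1.0743 = 0.9309
[HCO3⁻] = α₁ × DIC = 0.9309 × 2.38 = 2.22 mmol/kg

[HCO3⁻] = 2.22 mmol/kg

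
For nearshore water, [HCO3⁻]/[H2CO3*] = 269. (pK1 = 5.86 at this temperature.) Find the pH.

pH = 8.29

From K1 = [H⁺][HCO3⁻]/[H2CO3*]:  pH = pK1 + log₁₀([HCO3⁻]/[H2CO3*])
log₁₀(269) = +2.430
pH = 5.86 + (+2.430) = 8.29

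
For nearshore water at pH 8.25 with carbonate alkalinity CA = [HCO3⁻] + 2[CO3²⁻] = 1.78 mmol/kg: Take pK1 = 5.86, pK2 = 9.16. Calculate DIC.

DIC = 1.61 mmol/kg

CA = [HCO3⁻] + 2[CO3²⁻] = (α₁ + 2α₂)·DIC
At pH 8.25: [H⁺]/K1 = 10^-2.39 = 0.0040738, K2/[H⁺] = 10^-0.91 = 0.12303
α₁ = 1/(1 + 0.0040738 + 0.12303) = 1/1.1271 = 0.8872; α₂ = α₁·K2/[H⁺] = 0.1092
α₁ + 2α₂ = 1.1055
DIC = CA / (α₁ + 2α₂) = 1.78 / 1.1055 = 1.61 mmol/kg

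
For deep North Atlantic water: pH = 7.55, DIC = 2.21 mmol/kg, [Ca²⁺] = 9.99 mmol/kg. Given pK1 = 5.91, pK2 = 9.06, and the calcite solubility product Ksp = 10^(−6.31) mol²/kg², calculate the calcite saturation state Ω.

Ω = 1.32

α₂ = 1 / (1 + [H⁺]/K2 + [H⁺]²/(K1K2)) = 1 / (1 + 10^+1.51 + 10^-0.13)
   = 1 / (1 + 32.359 + 0.74131) = 1/34.101 = 0.02932
[CO3²⁻] = α₂ × DIC = 0.02932 × 2.21 = 0.06481 mmol/kg
Ksp = 10^(−6.31) = 4.898×10^-7
Ω = [Ca²⁺][CO3²⁻]/Ksp = (9.99×10^-3)(6.481×10^-5) / 4.898×10^-7 = 1.32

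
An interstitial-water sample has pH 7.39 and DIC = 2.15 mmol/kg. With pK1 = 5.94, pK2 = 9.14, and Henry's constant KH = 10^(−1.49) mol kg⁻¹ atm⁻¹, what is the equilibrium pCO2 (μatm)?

α₀ = 1 / (1 + K1/[H⁺] + K1K2/[H⁺]²) = 1 / (1 + 10^+1.45 + 10^-0.30)
   = 1 / (1 + 28.184 + 0.50119) = 1/29.685 = 0.03369
[CO2*] = α₀ × DIC = 0.03369 × 2.15 = 0.07243 mmol/kg
pCO2 = [CO2*]/KH = 7.243×10^-5 / 3.236×10^-2 = 2240 μatm

pCO2 = 2240 μatm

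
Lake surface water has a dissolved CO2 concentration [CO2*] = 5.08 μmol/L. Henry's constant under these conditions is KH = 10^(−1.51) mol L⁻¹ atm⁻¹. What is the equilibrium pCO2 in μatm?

pCO2 = 164 μatm

KH = 10^(−1.51) = 3.090×10^-2 mol L⁻¹ atm⁻¹
pCO2 = [CO2*]/KH = 5.08×10^-6 / 3.090×10^-2 = 1.64×10^-4 atm = 164 μatm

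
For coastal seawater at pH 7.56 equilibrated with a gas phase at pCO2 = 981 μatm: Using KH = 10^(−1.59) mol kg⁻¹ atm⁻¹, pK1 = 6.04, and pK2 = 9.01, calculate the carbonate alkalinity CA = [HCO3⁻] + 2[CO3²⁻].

[CO2*] = KH · pCO2 = 10^(−1.59) × 981×10^-6 = 2.522×10^-5 mol/kg
α₀ = 1/(1 + K1/[H⁺] + K1K2/[H⁺]²) = 1/(1 + 10^+1.52 + 10^+0.07) = 0.02834
DIC = [CO2*]/α₀ = 2.522×10^-5 / 0.02834 = 0.8898 mmol/kg
CA = (α₁ + 2α₂)·DIC = (0.9384 + 2×0.03329) × 0.8898 = 0.894 mmol/kg

CA = 0.894 mmol/kg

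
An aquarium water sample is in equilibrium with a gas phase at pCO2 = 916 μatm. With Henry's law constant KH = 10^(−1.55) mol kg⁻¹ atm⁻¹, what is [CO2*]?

KH = 10^(−1.55) = 2.818×10^-2 mol kg⁻¹ atm⁻¹
[CO2*] = KH · pCO2 = 2.818×10^-2 × 916×10^-6 atm = 2.58×10^-5 mol/kg

[CO2*] = 25.8 μmol/kg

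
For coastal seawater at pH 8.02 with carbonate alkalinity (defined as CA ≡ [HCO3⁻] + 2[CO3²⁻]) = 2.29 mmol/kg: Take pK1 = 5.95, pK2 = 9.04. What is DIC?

CA = [HCO3⁻] + 2[CO3²⁻] = (α₁ + 2α₂)·DIC
At pH 8.02: [H⁺]/K1 = 10^-2.07 = 0.0085114, K2/[H⁺] = 10^-1.02 = 0.095499
α₁ = 1/(1 + 0.0085114 + 0.095499) = 1/1.1040 = 0.9058; α₂ = α₁·K2/[H⁺] = 0.08650
α₁ + 2α₂ = 1.0788
DIC = CA / (α₁ + 2α₂) = 2.29 / 1.0788 = 2.12 mmol/kg

DIC = 2.12 mmol/kg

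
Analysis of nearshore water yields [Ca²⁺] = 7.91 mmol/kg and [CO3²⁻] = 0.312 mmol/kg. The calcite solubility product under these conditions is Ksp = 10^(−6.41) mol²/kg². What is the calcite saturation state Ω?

Ω = 6.34

Ksp = 10^(−6.41) = 3.890×10^-7
Ω = [Ca²⁺][CO3²⁻]/Ksp = (7.91×10^-3)(0.312×10^-3) / 3.890×10^-7 = 6.34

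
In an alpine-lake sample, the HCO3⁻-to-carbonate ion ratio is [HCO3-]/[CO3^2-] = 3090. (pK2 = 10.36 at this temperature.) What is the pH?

pH = 6.87

From K2 = [H⁺][CO3^2-]/[HCO3-]:  pH = pK2 − log₁₀([HCO3-]/[CO3^2-])
log₁₀(3090) = +3.490
pH = 10.36 − (+3.490) = 6.87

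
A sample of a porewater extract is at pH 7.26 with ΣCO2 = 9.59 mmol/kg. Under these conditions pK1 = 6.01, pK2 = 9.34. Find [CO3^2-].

[CO3²⁻] = 0.0749 mmol/kg

α₂ = 1 / (1 + [H⁺]/K2 + [H⁺]²/(K1K2)) = 1 / (1 + 10^+2.08 + 10^+0.83)
   = 1 / (1 + 120.23 + 6.7608) = 1/127.99 = 0.007813
[CO3²⁻] = α₂ × DIC = 0.007813 × 9.59 = 0.0749 mmol/kg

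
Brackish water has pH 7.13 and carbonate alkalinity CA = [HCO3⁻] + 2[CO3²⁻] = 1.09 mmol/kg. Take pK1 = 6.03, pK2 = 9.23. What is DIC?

CA = [HCO3⁻] + 2[CO3²⁻] = (α₁ + 2α₂)·DIC
At pH 7.13: [H⁺]/K1 = 10^-1.10 = 0.079433, K2/[H⁺] = 10^-2.10 = 0.0079433
α₁ = 1/(1 + 0.079433 + 0.0079433) = 1/1.0874 = 0.9196; α₂ = α₁·K2/[H⁺] = 0.007305
α₁ + 2α₂ = 0.9343
DIC = CA / (α₁ + 2α₂) = 1.09 / 0.9343 = 1.17 mmol/kg

DIC = 1.17 mmol/kg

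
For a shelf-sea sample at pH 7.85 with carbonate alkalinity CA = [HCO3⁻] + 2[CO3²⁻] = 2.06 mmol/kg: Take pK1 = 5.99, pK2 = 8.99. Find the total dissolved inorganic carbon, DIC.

CA = [HCO3⁻] + 2[CO3²⁻] = (α₁ + 2α₂)·DIC
At pH 7.85: [H⁺]/K1 = 10^-1.86 = 0.013804, K2/[H⁺] = 10^-1.14 = 0.072444
α₁ = 1/(1 + 0.013804 + 0.072444) = 1/1.0862 = 0.9206; α₂ = α₁·K2/[H⁺] = 0.06669
α₁ + 2α₂ = 1.0540
DIC = CA / (α₁ + 2α₂) = 2.06 / 1.0540 = 1.95 mmol/kg

DIC = 1.95 mmol/kg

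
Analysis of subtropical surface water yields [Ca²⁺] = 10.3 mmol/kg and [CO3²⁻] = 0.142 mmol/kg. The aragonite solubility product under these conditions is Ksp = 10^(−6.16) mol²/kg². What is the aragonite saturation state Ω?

Ksp = 10^(−6.16) = 6.918×10^-7
Ω = [Ca²⁺][CO3²⁻]/Ksp = (10.3×10^-3)(0.142×10^-3) / 6.918×10^-7 = 2.11

Ω = 2.11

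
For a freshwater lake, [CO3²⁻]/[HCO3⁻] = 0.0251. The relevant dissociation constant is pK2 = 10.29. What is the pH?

From K2 = [H⁺][CO3²⁻]/[HCO3⁻]:  pH = pK2 + log₁₀([CO3²⁻]/[HCO3⁻])
log₁₀(0.0251) = -1.600
pH = 10.29 + (-1.600) = 8.69

pH = 8.69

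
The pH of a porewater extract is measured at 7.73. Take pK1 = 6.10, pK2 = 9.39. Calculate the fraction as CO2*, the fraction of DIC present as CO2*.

α₀ = 0.0224

α₀ = 1 / (1 + K1/[H⁺] + K1K2/[H⁺]²) = 1 / (1 + 10^+1.63 + 10^-0.03)
   = 1 / (1 + 42.658 + 0.93325) = 1/44.591 = 0.02243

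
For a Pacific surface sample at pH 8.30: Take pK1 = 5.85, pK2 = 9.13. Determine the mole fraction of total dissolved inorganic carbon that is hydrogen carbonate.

α₁ = 1 / (1 + [H⁺]/K1 + K2/[H⁺]) = 1 / (1 + 10^-2.45 + 10^-0.83)
   = 1 / (1 + 0.0035481 + 0.14791) = 1/1.1515 = 0.8685

α₁ = 0.868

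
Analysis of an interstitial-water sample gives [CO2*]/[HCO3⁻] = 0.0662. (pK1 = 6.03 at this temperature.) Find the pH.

pH = 7.21

From K1 = [H⁺][HCO3⁻]/[CO2*]:  pH = pK1 − log₁₀([CO2*]/[HCO3⁻])
log₁₀(0.0662) = -1.179
pH = 6.03 − (-1.179) = 7.21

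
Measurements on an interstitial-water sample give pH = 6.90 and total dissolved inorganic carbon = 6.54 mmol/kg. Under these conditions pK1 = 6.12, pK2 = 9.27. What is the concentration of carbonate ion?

[CO3²⁻] = 0.0238 mmol/kg

α₂ = 1 / (1 + [H⁺]/K2 + [H⁺]²/(K1K2)) = 1 / (1 + 10^+2.37 + 10^+1.59)
   = 1 / (1 + 234.42 + 38.905) = 1/274.33 = 0.003645
[CO3²⁻] = α₂ × DIC = 0.003645 × 6.54 = 0.0238 mmol/kg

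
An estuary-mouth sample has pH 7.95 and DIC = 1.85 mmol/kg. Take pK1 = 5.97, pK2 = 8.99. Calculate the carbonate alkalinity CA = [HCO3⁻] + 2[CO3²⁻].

CA = 1.99 mmol/kg

CA = [HCO3⁻] + 2[CO3²⁻] = (α₁ + 2α₂)·DIC
At pH 7.95: [H⁺]/K1 = 10^-1.98 = 0.010471, K2/[H⁺] = 10^-1.04 = 0.091201
α₁ = 1/(1 + 0.010471 + 0.091201) = 1/1.1017 = 0.9077; α₂ = α₁·K2/[H⁺] = 0.08278
α₁ + 2α₂ = 1.0733
CA = 1.0733 × 1.85 = 1.99 mmol/kg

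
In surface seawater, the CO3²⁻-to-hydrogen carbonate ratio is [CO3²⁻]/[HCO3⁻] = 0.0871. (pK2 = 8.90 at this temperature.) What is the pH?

pH = 7.84

From K2 = [H⁺][CO3²⁻]/[HCO3⁻]:  pH = pK2 + log₁₀([CO3²⁻]/[HCO3⁻])
log₁₀(0.0871) = -1.060
pH = 8.90 + (-1.060) = 7.84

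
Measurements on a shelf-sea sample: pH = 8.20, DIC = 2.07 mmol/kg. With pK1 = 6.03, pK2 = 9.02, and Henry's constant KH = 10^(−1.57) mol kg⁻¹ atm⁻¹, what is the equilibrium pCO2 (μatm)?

pCO2 = 449 μatm

α₀ = 1 / (1 + K1/[H⁺] + K1K2/[H⁺]²) = 1 / (1 + 10^+2.17 + 10^+1.35)
   = 1 / (1 + 147.91 + 22.387) = 1/171.30 = 0.005838
[CO2*] = α₀ × DIC = 0.005838 × 2.07 = 0.01208 mmol/kg = 12.08 μmol/kg
pCO2 = [CO2*]/KH = 1.208×10^-5 / 2.692×10^-2 = 449 μatm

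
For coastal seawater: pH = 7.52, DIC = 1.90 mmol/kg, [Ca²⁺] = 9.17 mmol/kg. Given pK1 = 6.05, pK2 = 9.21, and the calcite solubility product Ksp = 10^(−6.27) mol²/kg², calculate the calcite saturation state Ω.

α₂ = 1 / (1 + [H⁺]/K2 + [H⁺]²/(K1K2)) = 1 / (1 + 10^+1.69 + 10^+0.22)
   = 1 / (1 + 48.978 + 1.6596) = 1/51.637 = 0.01937
[CO3²⁻] = α₂ × DIC = 0.01937 × 1.90 = 0.03679 mmol/kg
Ksp = 10^(−6.27) = 5.370×10^-7
Ω = [Ca²⁺][CO3²⁻]/Ksp = (9.17×10^-3)(3.679×10^-5) / 5.370×10^-7 = 0.628

Ω = 0.628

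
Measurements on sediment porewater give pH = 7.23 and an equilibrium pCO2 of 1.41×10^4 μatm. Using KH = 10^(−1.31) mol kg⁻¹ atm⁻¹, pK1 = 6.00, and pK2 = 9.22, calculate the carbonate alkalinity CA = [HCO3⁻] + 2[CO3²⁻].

[CO2*] = KH · pCO2 = 10^(−1.31) × 1.41×10^4×10^-6 = 6.906×10^-4 mol/kg
α₀ = 1/(1 + K1/[H⁺] + K1K2/[H⁺]²) = 1/(1 + 10^+1.23 + 10^-0.76) = 0.05508
DIC = [CO2*]/α₀ = 6.906×10^-4 / 0.05508 = 12.54 mmol/kg
CA = (α₁ + 2α₂)·DIC = (0.9354 + 2×0.009571) × 12.54 = 12.0 mmol/kg

CA = 12.0 mmol/kg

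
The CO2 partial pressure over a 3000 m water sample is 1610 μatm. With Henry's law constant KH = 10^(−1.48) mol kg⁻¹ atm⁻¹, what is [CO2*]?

KH = 10^(−1.48) = 3.311×10^-2 mol kg⁻¹ atm⁻¹
[CO2*] = KH · pCO2 = 3.311×10^-2 × 1610×10^-6 atm = 5.33×10^-5 mol/kg

[CO2*] = 53.3 μmol/kg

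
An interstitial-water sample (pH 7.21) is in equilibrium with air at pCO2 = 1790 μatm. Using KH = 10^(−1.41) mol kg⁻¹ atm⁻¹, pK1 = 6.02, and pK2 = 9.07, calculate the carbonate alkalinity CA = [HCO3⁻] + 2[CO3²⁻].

CA = 1.11 mmol/kg

[CO2*] = KH · pCO2 = 10^(−1.41) × 1790×10^-6 = 6.964×10^-5 mol/kg
α₀ = 1/(1 + K1/[H⁺] + K1K2/[H⁺]²) = 1/(1 + 10^+1.19 + 10^-0.67) = 0.05987
DIC = [CO2*]/α₀ = 6.964×10^-5 / 0.05987 = 1.163 mmol/kg
CA = (α₁ + 2α₂)·DIC = (0.9273 + 2×0.01280) × 1.163 = 1.11 mmol/kg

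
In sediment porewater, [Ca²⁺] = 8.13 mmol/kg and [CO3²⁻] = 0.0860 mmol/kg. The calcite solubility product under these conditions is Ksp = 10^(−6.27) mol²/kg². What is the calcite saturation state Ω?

Ω = 1.30

Ksp = 10^(−6.27) = 5.370×10^-7
Ω = [Ca²⁺][CO3²⁻]/Ksp = (8.13×10^-3)(0.0860×10^-3) / 5.370×10^-7 = 1.30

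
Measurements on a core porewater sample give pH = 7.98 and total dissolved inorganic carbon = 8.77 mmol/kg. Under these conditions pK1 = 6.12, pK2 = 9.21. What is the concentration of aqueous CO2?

α₀ = 1 / (1 + K1/[H⁺] + K1K2/[H⁺]²) = 1 / (1 + 10^+1.86 + 10^+0.63)
   = 1 / (1 + 72.444 + 4.2658) = 1/77.709 = 0.01287
[CO2*] = α₀ × DIC = 0.01287 × 8.77 = 0.113 mmol/kg

[CO2*] = 0.113 mmol/kg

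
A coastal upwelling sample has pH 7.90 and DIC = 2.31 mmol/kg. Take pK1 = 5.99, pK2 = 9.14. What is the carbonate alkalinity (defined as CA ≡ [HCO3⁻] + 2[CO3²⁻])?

CA = [HCO3⁻] + 2[CO3²⁻] = (α₁ + 2α₂)·DIC
At pH 7.90: [H⁺]/K1 = 10^-1.91 = 0.012303, K2/[H⁺] = 10^-1.24 = 0.057544
α₁ = 1/(1 + 0.012303 + 0.057544) = 1/1.0698 = 0.9347; α₂ = α₁·K2/[H⁺] = 0.05379
α₁ + 2α₂ = 1.0423
CA = 1.0423 × 2.31 = 2.41 mmol/kg

CA = 2.41 mmol/kg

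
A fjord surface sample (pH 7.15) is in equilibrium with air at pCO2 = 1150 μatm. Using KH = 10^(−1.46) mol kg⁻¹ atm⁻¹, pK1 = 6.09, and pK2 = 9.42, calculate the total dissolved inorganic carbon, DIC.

[CO2*] = KH · pCO2 = 10^(−1.46) × 1150×10^-6 = 3.987×10^-5 mol/kg
α₀ = 1/(1 + K1/[H⁺] + K1K2/[H⁺]²) = 1/(1 + 10^+1.06 + 10^-1.21) = 0.07972
DIC = [CO2*]/α₀ = 3.987×10^-5 / 0.07972 = 0.500 mmol/kg

DIC = 0.500 mmol/kg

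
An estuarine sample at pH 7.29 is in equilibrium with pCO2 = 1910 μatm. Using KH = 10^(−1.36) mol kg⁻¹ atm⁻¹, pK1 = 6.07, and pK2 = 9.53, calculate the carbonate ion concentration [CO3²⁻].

[CO2*] = KH · pCO2 = 10^(−1.36) × 1910×10^-6 = 8.337×10^-5 mol/kg
α₀ = 1/(1 + K1/[H⁺] + K1K2/[H⁺]²) = 1/(1 + 10^+1.22 + 10^-1.02) = 0.05652
DIC = [CO2*]/α₀ = 8.337×10^-5 / 0.05652 = 1.475 mmol/kg
[CO3²⁻] = α₂·DIC; α₂ = 0.005398, so [CO3²⁻] = 0.005398 × 1.475 = 0.00796 mmol/kg = 7.96 μmol/kg

[CO3²⁻] = 7.96 μmol/kg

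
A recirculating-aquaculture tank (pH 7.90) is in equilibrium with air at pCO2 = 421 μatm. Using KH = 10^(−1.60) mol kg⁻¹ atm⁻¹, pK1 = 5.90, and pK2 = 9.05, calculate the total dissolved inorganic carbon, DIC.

DIC = 1.14 mmol/kg

[CO2*] = KH · pCO2 = 10^(−1.60) × 421×10^-6 = 1.058×10^-5 mol/kg
α₀ = 1/(1 + K1/[H⁺] + K1K2/[H⁺]²) = 1/(1 + 10^+2.00 + 10^+0.85) = 0.009252
DIC = [CO2*]/α₀ = 1.058×10^-5 / 0.009252 = 1.14 mmol/kg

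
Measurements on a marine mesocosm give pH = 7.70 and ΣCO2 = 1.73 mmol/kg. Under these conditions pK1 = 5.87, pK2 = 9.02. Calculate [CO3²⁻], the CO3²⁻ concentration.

α₂ = 1 / (1 + [H⁺]/K2 + [H⁺]²/(K1K2)) = 1 / (1 + 10^+1.32 + 10^-0.51)
   = 1 / (1 + 20.893 + 0.30903) = 1/22.202 = 0.04504
[CO3²⁻] = α₂ × DIC = 0.04504 × 1.73 = 0.0779 mmol/kg

[CO3²⁻] = 0.0779 mmol/kg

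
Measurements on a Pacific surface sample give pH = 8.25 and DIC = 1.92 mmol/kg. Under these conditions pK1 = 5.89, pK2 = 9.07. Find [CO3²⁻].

α₂ = 1 / (1 + [H⁺]/K2 + [H⁺]²/(K1K2)) = 1 / (1 + 10^+0.82 + 10^-1.54)
   = 1 / (1 + 6.6069 + 0.028840) = 1/7.6358 = 0.1310
[CO3²⁻] = α₂ × DIC = 0.1310 × 1.92 = 0.251 mmol/kg

[CO3²⁻] = 0.251 mmol/kg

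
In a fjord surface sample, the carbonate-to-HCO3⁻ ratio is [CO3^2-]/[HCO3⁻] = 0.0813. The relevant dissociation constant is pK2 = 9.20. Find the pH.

From K2 = [H⁺][CO3^2-]/[HCO3⁻]:  pH = pK2 + log₁₀([CO3^2-]/[HCO3⁻])
log₁₀(0.0813) = -1.090
pH = 9.20 + (-1.090) = 8.11

pH = 8.11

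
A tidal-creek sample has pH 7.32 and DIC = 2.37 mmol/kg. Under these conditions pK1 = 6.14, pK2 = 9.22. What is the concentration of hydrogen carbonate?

α₁ = 1 / (1 + [H⁺]/K1 + K2/[H⁺]) = 1 / (1 + 10^-1.18 + 10^-1.90)
   = 1 / (1 + 0.066069 + 0.012589) = 1/1.0787 = 0.9271
[HCO3⁻] = α₁ × DIC = 0.9271 × 2.37 = 2.20 mmol/kg

[HCO3⁻] = 2.20 mmol/kg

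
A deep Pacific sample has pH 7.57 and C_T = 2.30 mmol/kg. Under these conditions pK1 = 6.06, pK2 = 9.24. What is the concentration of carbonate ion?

α₂ = 1 / (1 + [H⁺]/K2 + [H⁺]²/(K1K2)) = 1 / (1 + 10^+1.67 + 10^+0.16)
   = 1 / (1 + 46.774 + 1.4454) = 1/49.219 = 0.02032
[CO3²⁻] = α₂ × DIC = 0.02032 × 2.30 = 0.0467 mmol/kg

[CO3²⁻] = 0.0467 mmol/kg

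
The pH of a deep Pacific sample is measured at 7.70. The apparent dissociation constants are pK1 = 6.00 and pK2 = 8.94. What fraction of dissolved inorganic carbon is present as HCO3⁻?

α₁ = 0.928

α₁ = 1 / (1 + [H⁺]/K1 + K2/[H⁺]) = 1 / (1 + 10^-1.70 + 10^-1.24)
   = 1 / (1 + 0.019953 + 0.057544) = 1/1.0775 = 0.9281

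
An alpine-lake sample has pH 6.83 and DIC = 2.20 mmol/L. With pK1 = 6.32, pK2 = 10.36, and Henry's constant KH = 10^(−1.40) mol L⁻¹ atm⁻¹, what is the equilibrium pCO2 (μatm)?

α₀ = 1 / (1 + K1/[H⁺] + K1K2/[H⁺]²) = 1 / (1 + 10^+0.51 + 10^-3.02)
   = 1 / (1 + 3.2359 + 0.00095499) = 1/4.2369 = 0.2360
[CO2*] = α₀ × DIC = 0.2360 × 2.20 = 0.5192 mmol/L
pCO2 = [CO2*]/KH = 5.192×10^-4 / 3.981×10^-2 = 1.30×10^4 μatm

pCO2 = 1.30×10^4 μatm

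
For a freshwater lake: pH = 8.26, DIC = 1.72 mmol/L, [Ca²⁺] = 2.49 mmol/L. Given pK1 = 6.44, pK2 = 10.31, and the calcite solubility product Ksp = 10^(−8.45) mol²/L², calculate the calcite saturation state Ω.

Ω = 10.5

α₂ = 1 / (1 + [H⁺]/K2 + [H⁺]²/(K1K2)) = 1 / (1 + 10^+2.05 + 10^+0.23)
   = 1 / (1 + 112.20 + 1.6982) = 1/114.90 = 0.008703
[CO3²⁻] = α₂ × DIC = 0.008703 × 1.72 = 0.01497 mmol/L = 14.97 μmol/L
Ksp = 10^(−8.45) = 3.548×10^-9
Ω = [Ca²⁺][CO3²⁻]/Ksp = (2.49×10^-3)(1.497×10^-5) / 3.548×10^-9 = 10.5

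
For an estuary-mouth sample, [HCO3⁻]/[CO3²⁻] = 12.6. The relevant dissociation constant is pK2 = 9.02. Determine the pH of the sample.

From K2 = [H⁺][CO3²⁻]/[HCO3⁻]:  pH = pK2 − log₁₀([HCO3⁻]/[CO3²⁻])
log₁₀(12.6) = +1.100
pH = 9.02 − (+1.100) = 7.92

pH = 7.92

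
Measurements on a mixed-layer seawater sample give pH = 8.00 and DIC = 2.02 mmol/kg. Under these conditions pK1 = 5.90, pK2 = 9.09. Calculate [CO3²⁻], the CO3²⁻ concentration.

α₂ = 1 / (1 + [H⁺]/K2 + [H⁺]²/(K1K2)) = 1 / (1 + 10^+1.09 + 10^-1.01)
   = 1 / (1 + 12.303 + 0.097724) = 1/13.400 = 0.07462
[CO3²⁻] = α₂ × DIC = 0.07462 × 2.02 = 0.151 mmol/kg

[CO3²⁻] = 0.151 mmol/kg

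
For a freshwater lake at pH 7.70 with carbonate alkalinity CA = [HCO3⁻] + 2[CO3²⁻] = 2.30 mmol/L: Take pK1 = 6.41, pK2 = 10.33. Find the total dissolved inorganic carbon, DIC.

CA = [HCO3⁻] + 2[CO3²⁻] = (α₁ + 2α₂)·DIC
At pH 7.70: [H⁺]/K1 = 10^-1.29 = 0.051286, K2/[H⁺] = 10^-2.63 = 0.0023442
α₁ = 1/(1 + 0.051286 + 0.0023442) = 1/1.0536 = 0.9491; α₂ = α₁·K2/[H⁺] = 0.002225
α₁ + 2α₂ = 0.9535
DIC = CA / (α₁ + 2α₂) = 2.30 / 0.9535 = 2.41 mmol/L

DIC = 2.41 mmol/L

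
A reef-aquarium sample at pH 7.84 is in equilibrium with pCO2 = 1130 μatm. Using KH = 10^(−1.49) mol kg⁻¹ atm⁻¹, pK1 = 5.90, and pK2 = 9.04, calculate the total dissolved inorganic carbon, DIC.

[CO2*] = KH · pCO2 = 10^(−1.49) × 1130×10^-6 = 3.657×10^-5 mol/kg
α₀ = 1/(1 + K1/[H⁺] + K1K2/[H⁺]²) = 1/(1 + 10^+1.94 + 10^+0.74) = 0.01068
DIC = [CO2*]/α₀ = 3.657×10^-5 / 0.01068 = 3.42 mmol/kg

DIC = 3.42 mmol/kg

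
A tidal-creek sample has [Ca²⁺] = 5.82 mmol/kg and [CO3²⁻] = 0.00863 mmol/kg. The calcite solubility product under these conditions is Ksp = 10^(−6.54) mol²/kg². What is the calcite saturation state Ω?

Ksp = 10^(−6.54) = 2.884×10^-7
Ω = [Ca²⁺][CO3²⁻]/Ksp = (5.82×10^-3)(0.00863×10^-3) / 2.884×10^-7 = 0.174

Ω = 0.174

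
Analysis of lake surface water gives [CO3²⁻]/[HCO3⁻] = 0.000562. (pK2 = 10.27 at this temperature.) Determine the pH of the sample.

pH = 7.02

From K2 = [H⁺][CO3²⁻]/[HCO3⁻]:  pH = pK2 + log₁₀([CO3²⁻]/[HCO3⁻])
log₁₀(0.000562) = -3.250
pH = 10.27 + (-3.250) = 7.02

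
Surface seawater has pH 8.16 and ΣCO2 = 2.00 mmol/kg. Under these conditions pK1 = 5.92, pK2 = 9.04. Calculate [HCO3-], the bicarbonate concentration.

[HCO3⁻] = 1.76 mmol/kg

α₁ = 1 / (1 + [H⁺]/K1 + K2/[H⁺]) = 1 / (1 + 10^-2.24 + 10^-0.88)
   = 1 / (1 + 0.0057544 + 0.13183) = 1/1.1376 = 0.8791
[HCO3⁻] = α₁ × DIC = 0.8791 × 2.00 = 1.76 mmol/kg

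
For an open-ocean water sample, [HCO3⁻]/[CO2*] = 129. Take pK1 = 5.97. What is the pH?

From K1 = [H⁺][HCO3⁻]/[CO2*]:  pH = pK1 + log₁₀([HCO3⁻]/[CO2*])
log₁₀(129) = +2.111
pH = 5.97 + (+2.111) = 8.08

pH = 8.08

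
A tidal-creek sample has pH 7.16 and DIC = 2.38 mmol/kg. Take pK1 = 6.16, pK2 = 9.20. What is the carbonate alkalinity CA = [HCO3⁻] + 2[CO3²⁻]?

CA = [HCO3⁻] + 2[CO3²⁻] = (α₁ + 2α₂)·DIC
At pH 7.16: [H⁺]/K1 = 10^-1.00 = 0.10000, K2/[H⁺] = 10^-2.04 = 0.0091201
α₁ = 1/(1 + 0.10000 + 0.0091201) = 1/1.1091 = 0.9016; α₂ = α₁·K2/[H⁺] = 0.008223
α₁ + 2α₂ = 0.9181
CA = 0.9181 × 2.38 = 2.18 mmol/kg

CA = 2.18 mmol/kg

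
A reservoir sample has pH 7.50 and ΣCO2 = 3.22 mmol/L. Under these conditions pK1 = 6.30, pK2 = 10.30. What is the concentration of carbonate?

[CO3²⁻] = 4.79 μmol/L

α₂ = 1 / (1 + [H⁺]/K2 + [H⁺]²/(K1K2)) = 1 / (1 + 10^+2.80 + 10^+1.60)
   = 1 / (1 + 630.96 + 39.811) = 1/671.77 = 0.001489
[CO3²⁻] = α₂ × DIC = 0.001489 × 3.22 = 0.00479 mmol/L = 4.79 μmol/L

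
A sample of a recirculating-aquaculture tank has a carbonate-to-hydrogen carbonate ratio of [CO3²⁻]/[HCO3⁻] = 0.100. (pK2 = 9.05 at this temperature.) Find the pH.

From K2 = [H⁺][CO3²⁻]/[HCO3⁻]:  pH = pK2 + log₁₀([CO3²⁻]/[HCO3⁻])
log₁₀(0.100) = -1.000
pH = 9.05 + (-1.000) = 8.05

pH = 8.05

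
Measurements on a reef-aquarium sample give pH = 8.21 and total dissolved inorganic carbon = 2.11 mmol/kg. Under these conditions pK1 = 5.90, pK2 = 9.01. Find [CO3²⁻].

[CO3²⁻] = 0.287 mmol/kg

α₂ = 1 / (1 + [H⁺]/K2 + [H⁺]²/(K1K2)) = 1 / (1 + 10^+0.80 + 10^-1.51)
   = 1 / (1 + 6.3096 + 0.030903) = 1/7.3405 = 0.1362
[CO3²⁻] = α₂ × DIC = 0.1362 × 2.11 = 0.287 mmol/kg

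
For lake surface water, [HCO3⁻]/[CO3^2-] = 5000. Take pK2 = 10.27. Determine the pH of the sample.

pH = 6.57

From K2 = [H⁺][CO3^2-]/[HCO3⁻]:  pH = pK2 − log₁₀([HCO3⁻]/[CO3^2-])
log₁₀(5000) = +3.699
pH = 10.27 − (+3.699) = 6.57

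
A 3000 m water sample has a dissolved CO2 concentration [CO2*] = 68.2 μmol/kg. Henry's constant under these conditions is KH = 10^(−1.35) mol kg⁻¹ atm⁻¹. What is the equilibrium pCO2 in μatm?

pCO2 = 1530 μatm

KH = 10^(−1.35) = 4.467×10^-2 mol kg⁻¹ atm⁻¹
pCO2 = [CO2*]/KH = 68.2×10^-6 / 4.467×10^-2 = 1.53×10^-3 atm = 1530 μatm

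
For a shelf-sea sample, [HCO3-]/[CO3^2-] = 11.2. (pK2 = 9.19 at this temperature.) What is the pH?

From K2 = [H⁺][CO3^2-]/[HCO3-]:  pH = pK2 − log₁₀([HCO3-]/[CO3^2-])
log₁₀(11.2) = +1.049
pH = 9.19 − (+1.049) = 8.14

pH = 8.14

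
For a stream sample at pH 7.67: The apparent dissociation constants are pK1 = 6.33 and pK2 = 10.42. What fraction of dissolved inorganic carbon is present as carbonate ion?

α₂ = 0.00170

α₂ = 1 / (1 + [H⁺]/K2 + [H⁺]²/(K1K2)) = 1 / (1 + 10^+2.75 + 10^+1.41)
   = 1 / (1 + 562.34 + 25.704) = 1/589.05 = 0.001698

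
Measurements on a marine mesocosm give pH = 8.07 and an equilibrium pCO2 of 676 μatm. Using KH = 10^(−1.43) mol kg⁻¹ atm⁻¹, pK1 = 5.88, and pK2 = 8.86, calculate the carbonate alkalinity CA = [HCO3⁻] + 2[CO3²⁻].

CA = 5.15 mmol/kg

[CO2*] = KH · pCO2 = 10^(−1.43) × 676×10^-6 = 2.512×10^-5 mol/kg
α₀ = 1/(1 + K1/[H⁺] + K1K2/[H⁺]²) = 1/(1 + 10^+2.19 + 10^+1.40) = 0.005525
DIC = [CO2*]/α₀ = 2.512×10^-5 / 0.005525 = 4.546 mmol/kg
CA = (α₁ + 2α₂)·DIC = (0.8557 + 2×0.1388) × 4.546 = 5.15 mmol/kg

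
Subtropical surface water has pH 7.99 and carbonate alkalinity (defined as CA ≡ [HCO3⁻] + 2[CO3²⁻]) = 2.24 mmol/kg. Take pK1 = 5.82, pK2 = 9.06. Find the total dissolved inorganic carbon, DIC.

DIC = 2.09 mmol/kg

CA = [HCO3⁻] + 2[CO3²⁻] = (α₁ + 2α₂)·DIC
At pH 7.99: [H⁺]/K1 = 10^-2.17 = 0.0067608, K2/[H⁺] = 10^-1.07 = 0.085114
α₁ = 1/(1 + 0.0067608 + 0.085114) = 1/1.0919 = 0.9159; α₂ = α₁·K2/[H⁺] = 0.07795
α₁ + 2α₂ = 1.0718
DIC = CA / (α₁ + 2α₂) = 2.24 / 1.0718 = 2.09 mmol/kg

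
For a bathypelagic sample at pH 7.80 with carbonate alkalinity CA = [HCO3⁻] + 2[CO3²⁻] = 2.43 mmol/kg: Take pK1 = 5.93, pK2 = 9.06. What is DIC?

CA = [HCO3⁻] + 2[CO3²⁻] = (α₁ + 2α₂)·DIC
At pH 7.80: [H⁺]/K1 = 10^-1.87 = 0.013490, K2/[H⁺] = 10^-1.26 = 0.054954
α₁ = 1/(1 + 0.013490 + 0.054954) = 1/1.0684 = 0.9359; α₂ = α₁·K2/[H⁺] = 0.05143
α₁ + 2α₂ = 1.0388
DIC = CA / (α₁ + 2α₂) = 2.43 / 1.0388 = 2.34 mmol/kg

DIC = 2.34 mmol/kg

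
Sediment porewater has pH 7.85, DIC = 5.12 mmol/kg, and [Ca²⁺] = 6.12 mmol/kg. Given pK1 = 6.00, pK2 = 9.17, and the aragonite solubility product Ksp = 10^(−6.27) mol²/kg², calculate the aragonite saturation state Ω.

Ω = 2.63

α₂ = 1 / (1 + [H⁺]/K2 + [H⁺]²/(K1K2)) = 1 / (1 + 10^+1.32 + 10^-0.53)
   = 1 / (1 + 20.893 + 0.29512) = 1/22.188 = 0.04507
[CO3²⁻] = α₂ × DIC = 0.04507 × 5.12 = 0.2308 mmol/kg
Ksp = 10^(−6.27) = 5.370×10^-7
Ω = [Ca²⁺][CO3²⁻]/Ksp = (6.12×10^-3)(2.308×10^-4) / 5.370×10^-7 = 2.63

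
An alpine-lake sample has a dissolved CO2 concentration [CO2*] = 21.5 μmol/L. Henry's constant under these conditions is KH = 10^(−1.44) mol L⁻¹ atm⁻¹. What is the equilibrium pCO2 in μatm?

pCO2 = 592 μatm

KH = 10^(−1.44) = 3.631×10^-2 mol L⁻¹ atm⁻¹
pCO2 = [CO2*]/KH = 21.5×10^-6 / 3.631×10^-2 = 5.92×10^-4 atm = 592 μatm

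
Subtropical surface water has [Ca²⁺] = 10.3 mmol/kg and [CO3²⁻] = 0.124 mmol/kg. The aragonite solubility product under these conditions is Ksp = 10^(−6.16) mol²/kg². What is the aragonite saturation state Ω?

Ω = 1.85

Ksp = 10^(−6.16) = 6.918×10^-7
Ω = [Ca²⁺][CO3²⁻]/Ksp = (10.3×10^-3)(0.124×10^-3) / 6.918×10^-7 = 1.85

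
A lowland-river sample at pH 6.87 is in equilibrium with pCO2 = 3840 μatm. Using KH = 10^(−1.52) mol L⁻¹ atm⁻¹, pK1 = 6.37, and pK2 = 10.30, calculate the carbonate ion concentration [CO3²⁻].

[CO2*] = KH · pCO2 = 10^(−1.52) × 3840×10^-6 = 1.160×10^-4 mol/L
α₀ = 1/(1 + K1/[H⁺] + K1K2/[H⁺]²) = 1/(1 + 10^+0.50 + 10^-2.93) = 0.2402
DIC = [CO2*]/α₀ = 1.160×10^-4 / 0.2402 = 0.4828 mmol/L
[CO3²⁻] = α₂·DIC; α₂ = 0.0002822, so [CO3²⁻] = 0.0002822 × 0.4828 = 0.000136 mmol/L = 0.136 μmol/L

[CO3²⁻] = 0.136 μmol/L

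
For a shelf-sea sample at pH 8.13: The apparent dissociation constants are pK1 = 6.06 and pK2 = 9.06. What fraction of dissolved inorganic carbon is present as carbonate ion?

α₂ = 1 / (1 + [H⁺]/K2 + [H⁺]²/(K1K2)) = 1 / (1 + 10^+0.93 + 10^-1.14)
   = 1 / (1 + 8.5114 + 0.072444) = 1/9.5838 = 0.1043

α₂ = 0.104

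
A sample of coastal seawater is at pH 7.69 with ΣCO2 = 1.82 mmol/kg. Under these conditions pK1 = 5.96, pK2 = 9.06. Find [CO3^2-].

α₂ = 1 / (1 + [H⁺]/K2 + [H⁺]²/(K1K2)) = 1 / (1 + 10^+1.37 + 10^-0.36)
   = 1 / (1 + 23.442 + 0.43652) = 1/24.879 = 0.04019
[CO3²⁻] = α₂ × DIC = 0.04019 × 1.82 = 0.0732 mmol/kg

[CO3²⁻] = 0.0732 mmol/kg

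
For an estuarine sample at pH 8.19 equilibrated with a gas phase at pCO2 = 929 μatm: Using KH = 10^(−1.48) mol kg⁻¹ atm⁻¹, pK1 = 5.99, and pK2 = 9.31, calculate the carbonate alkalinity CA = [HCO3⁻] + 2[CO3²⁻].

CA = 5.62 mmol/kg

[CO2*] = KH · pCO2 = 10^(−1.48) × 929×10^-6 = 3.076×10^-5 mol/kg
α₀ = 1/(1 + K1/[H⁺] + K1K2/[H⁺]²) = 1/(1 + 10^+2.20 + 10^+1.08) = 0.005830
DIC = [CO2*]/α₀ = 3.076×10^-5 / 0.005830 = 5.276 mmol/kg
CA = (α₁ + 2α₂)·DIC = (0.9241 + 2×0.07010) × 5.276 = 5.62 mmol/kg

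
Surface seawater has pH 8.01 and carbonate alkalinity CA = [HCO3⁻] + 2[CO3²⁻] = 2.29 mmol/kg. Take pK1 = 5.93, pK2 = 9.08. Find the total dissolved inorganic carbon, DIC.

CA = [HCO3⁻] + 2[CO3²⁻] = (α₁ + 2α₂)·DIC
At pH 8.01: [H⁺]/K1 = 10^-2.08 = 0.0083176, K2/[H⁺] = 10^-1.07 = 0.085114
α₁ = 1/(1 + 0.0083176 + 0.085114) = 1/1.0934 = 0.9146; α₂ = α₁·K2/[H⁺] = 0.07784
α₁ + 2α₂ = 1.0702
DIC = CA / (α₁ + 2α₂) = 2.29 / 1.0702 = 2.14 mmol/kg

DIC = 2.14 mmol/kg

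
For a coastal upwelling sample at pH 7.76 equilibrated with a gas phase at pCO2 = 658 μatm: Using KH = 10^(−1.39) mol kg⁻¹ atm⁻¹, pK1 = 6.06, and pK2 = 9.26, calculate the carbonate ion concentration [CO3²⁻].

[CO3²⁻] = 0.0425 mmol/kg

[CO2*] = KH · pCO2 = 10^(−1.39) × 658×10^-6 = 2.681×10^-5 mol/kg
α₀ = 1/(1 + K1/[H⁺] + K1K2/[H⁺]²) = 1/(1 + 10^+1.70 + 10^+0.20) = 0.01897
DIC = [CO2*]/α₀ = 2.681×10^-5 / 0.01897 = 1.413 mmol/kg
[CO3²⁻] = α₂·DIC; α₂ = 0.03007, so [CO3²⁻] = 0.03007 × 1.413 = 0.0425 mmol/kg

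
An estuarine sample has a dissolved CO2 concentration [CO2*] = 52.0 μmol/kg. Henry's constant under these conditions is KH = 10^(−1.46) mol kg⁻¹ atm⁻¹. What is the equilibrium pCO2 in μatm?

pCO2 = 1500 μatm

KH = 10^(−1.46) = 3.467×10^-2 mol kg⁻¹ atm⁻¹
pCO2 = [CO2*]/KH = 52.0×10^-6 / 3.467×10^-2 = 1.50×10^-3 atm = 1500 μatm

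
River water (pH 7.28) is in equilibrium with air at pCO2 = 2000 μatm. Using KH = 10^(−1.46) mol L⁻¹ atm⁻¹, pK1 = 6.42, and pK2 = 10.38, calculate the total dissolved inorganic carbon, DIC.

DIC = 0.572 mmol/L

[CO2*] = KH · pCO2 = 10^(−1.46) × 2000×10^-6 = 6.935×10^-5 mol/L
α₀ = 1/(1 + K1/[H⁺] + K1K2/[H⁺]²) = 1/(1 + 10^+0.86 + 10^-2.24) = 0.1212
DIC = [CO2*]/α₀ = 6.935×10^-5 / 0.1212 = 0.572 mmol/L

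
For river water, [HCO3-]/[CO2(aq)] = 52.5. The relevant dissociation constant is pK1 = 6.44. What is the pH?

pH = 8.16

From K1 = [H⁺][HCO3-]/[CO2(aq)]:  pH = pK1 + log₁₀([HCO3-]/[CO2(aq)])
log₁₀(52.5) = +1.720
pH = 6.44 + (+1.720) = 8.16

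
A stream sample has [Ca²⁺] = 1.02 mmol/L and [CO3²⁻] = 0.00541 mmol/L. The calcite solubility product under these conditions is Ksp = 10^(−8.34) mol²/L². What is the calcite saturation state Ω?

Ω = 1.21

Ksp = 10^(−8.34) = 4.571×10^-9
Ω = [Ca²⁺][CO3²⁻]/Ksp = (1.02×10^-3)(0.00541×10^-3) / 4.571×10^-9 = 1.21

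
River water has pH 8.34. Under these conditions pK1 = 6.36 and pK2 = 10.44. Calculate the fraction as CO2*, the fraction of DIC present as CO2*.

α₀ = 1 / (1 + K1/[H⁺] + K1K2/[H⁺]²) = 1 / (1 + 10^+1.98 + 10^-0.12)
   = 1 / (1 + 95.499 + 0.75858) = 1/97.258 = 0.01028

α₀ = 0.0103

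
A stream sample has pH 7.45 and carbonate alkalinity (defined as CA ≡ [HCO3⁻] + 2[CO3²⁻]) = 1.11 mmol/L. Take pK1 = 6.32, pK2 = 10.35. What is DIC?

DIC = 1.19 mmol/L

CA = [HCO3⁻] + 2[CO3²⁻] = (α₁ + 2α₂)·DIC
At pH 7.45: [H⁺]/K1 = 10^-1.13 = 0.074131, K2/[H⁺] = 10^-2.90 = 0.0012589
α₁ = 1/(1 + 0.074131 + 0.0012589) = 1/1.0754 = 0.9299; α₂ = α₁·K2/[H⁺] = 0.001171
α₁ + 2α₂ = 0.9322
DIC = CA / (α₁ + 2α₂) = 1.11 / 0.9322 = 1.19 mmol/L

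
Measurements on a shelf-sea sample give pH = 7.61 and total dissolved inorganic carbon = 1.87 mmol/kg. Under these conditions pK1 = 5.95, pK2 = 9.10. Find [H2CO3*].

α₀ = 1 / (1 + K1/[H⁺] + K1K2/[H⁺]²) = 1 / (1 + 10^+1.66 + 10^+0.17)
   = 1 / (1 + 45.709 + 1.4791) = 1/48.188 = 0.02075
[CO2*] = α₀ × DIC = 0.02075 × 1.87 = 0.0388 mmol/kg

[CO2*] = 0.0388 mmol/kg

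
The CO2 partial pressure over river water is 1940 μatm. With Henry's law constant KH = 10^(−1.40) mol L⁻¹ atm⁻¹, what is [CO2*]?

[CO2*] = 77.2 μmol/L

KH = 10^(−1.40) = 3.981×10^-2 mol L⁻¹ atm⁻¹
[CO2*] = KH · pCO2 = 3.981×10^-2 × 1940×10^-6 atm = 7.72×10^-5 mol/L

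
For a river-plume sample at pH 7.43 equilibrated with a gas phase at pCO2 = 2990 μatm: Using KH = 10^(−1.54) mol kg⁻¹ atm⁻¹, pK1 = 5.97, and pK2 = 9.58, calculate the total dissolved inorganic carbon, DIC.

DIC = 2.59 mmol/kg

[CO2*] = KH · pCO2 = 10^(−1.54) × 2990×10^-6 = 8.623×10^-5 mol/kg
α₀ = 1/(1 + K1/[H⁺] + K1K2/[H⁺]²) = 1/(1 + 10^+1.46 + 10^-0.69) = 0.03328
DIC = [CO2*]/α₀ = 8.623×10^-5 / 0.03328 = 2.59 mmol/kg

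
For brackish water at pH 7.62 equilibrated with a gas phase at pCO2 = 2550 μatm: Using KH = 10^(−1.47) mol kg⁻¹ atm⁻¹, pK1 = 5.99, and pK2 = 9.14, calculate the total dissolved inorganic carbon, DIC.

[CO2*] = KH · pCO2 = 10^(−1.47) × 2550×10^-6 = 8.641×10^-5 mol/kg
α₀ = 1/(1 + K1/[H⁺] + K1K2/[H⁺]²) = 1/(1 + 10^+1.63 + 10^+0.11) = 0.02225
DIC = [CO2*]/α₀ = 8.641×10^-5 / 0.02225 = 3.88 mmol/kg

DIC = 3.88 mmol/kg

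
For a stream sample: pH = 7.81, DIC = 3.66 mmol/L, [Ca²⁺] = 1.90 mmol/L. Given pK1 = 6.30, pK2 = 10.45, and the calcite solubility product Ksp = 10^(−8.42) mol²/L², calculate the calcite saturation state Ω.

α₂ = 1 / (1 + [H⁺]/K2 + [H⁺]²/(K1K2)) = 1 / (1 + 10^+2.64 + 10^+1.13)
   = 1 / (1 + 436.52 + 13.490) = 1/451.01 = 0.002217
[CO3²⁻] = α₂ × DIC = 0.002217 × 3.66 = 0.008115 mmol/L = 8.115 μmol/L
Ksp = 10^(−8.42) = 3.802×10^-9
Ω = [Ca²⁺][CO3²⁻]/Ksp = (1.90×10^-3)(8.115×10^-6) / 3.802×10^-9 = 4.06

Ω = 4.06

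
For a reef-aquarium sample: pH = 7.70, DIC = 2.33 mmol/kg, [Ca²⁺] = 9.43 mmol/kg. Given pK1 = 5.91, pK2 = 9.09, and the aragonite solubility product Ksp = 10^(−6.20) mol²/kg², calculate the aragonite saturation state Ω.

Ω = 1.34

α₂ = 1 / (1 + [H⁺]/K2 + [H⁺]²/(K1K2)) = 1 / (1 + 10^+1.39 + 10^-0.40)
   = 1 / (1 + 24.547 + 0.39811) = 1/25.945 = 0.03854
[CO3²⁻] = α₂ × DIC = 0.03854 × 2.33 = 0.08980 mmol/kg
Ksp = 10^(−6.20) = 6.310×10^-7
Ω = [Ca²⁺][CO3²⁻]/Ksp = (9.43×10^-3)(8.980×10^-5) / 6.310×10^-7 = 1.34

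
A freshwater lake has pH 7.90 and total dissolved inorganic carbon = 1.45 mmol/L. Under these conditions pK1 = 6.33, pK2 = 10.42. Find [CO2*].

α₀ = 1 / (1 + K1/[H⁺] + K1K2/[H⁺]²) = 1 / (1 + 10^+1.57 + 10^-0.95)
   = 1 / (1 + 37.154 + 0.11220) = 1/38.266 = 0.02613
[CO2*] = α₀ × DIC = 0.02613 × 1.45 = 0.0379 mmol/L

[CO2*] = 0.0379 mmol/L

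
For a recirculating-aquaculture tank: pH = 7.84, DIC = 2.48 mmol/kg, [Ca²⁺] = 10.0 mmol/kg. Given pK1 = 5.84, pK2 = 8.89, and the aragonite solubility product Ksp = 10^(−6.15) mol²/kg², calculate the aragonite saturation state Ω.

Ω = 2.84

α₂ = 1 / (1 + [H⁺]/K2 + [H⁺]²/(K1K2)) = 1 / (1 + 10^+1.05 + 10^-0.95)
   = 1 / (1 + 11.220 + 0.11220) = 1/12.332 = 0.08109
[CO3²⁻] = α₂ × DIC = 0.08109 × 2.48 = 0.2011 mmol/kg
Ksp = 10^(−6.15) = 7.079×10^-7
Ω = [Ca²⁺][CO3²⁻]/Ksp = (10.0×10^-3)(2.011×10^-4) / 7.079×10^-7 = 2.84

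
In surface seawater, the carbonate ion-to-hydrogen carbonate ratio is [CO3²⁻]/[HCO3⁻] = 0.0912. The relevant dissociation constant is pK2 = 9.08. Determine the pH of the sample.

pH = 8.04

From K2 = [H⁺][CO3²⁻]/[HCO3⁻]:  pH = pK2 + log₁₀([CO3²⁻]/[HCO3⁻])
log₁₀(0.0912) = -1.040
pH = 9.08 + (-1.040) = 8.04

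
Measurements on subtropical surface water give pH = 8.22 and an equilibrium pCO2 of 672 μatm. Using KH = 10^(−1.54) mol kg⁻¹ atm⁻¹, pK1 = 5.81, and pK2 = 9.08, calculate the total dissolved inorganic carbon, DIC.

DIC = 5.69 mmol/kg

[CO2*] = KH · pCO2 = 10^(−1.54) × 672×10^-6 = 1.938×10^-5 mol/kg
α₀ = 1/(1 + K1/[H⁺] + K1K2/[H⁺]²) = 1/(1 + 10^+2.41 + 10^+1.55) = 0.003407
DIC = [CO2*]/α₀ = 1.938×10^-5 / 0.003407 = 5.69 mmol/kg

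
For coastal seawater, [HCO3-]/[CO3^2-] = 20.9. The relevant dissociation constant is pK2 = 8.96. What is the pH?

pH = 7.64

From K2 = [H⁺][CO3^2-]/[HCO3-]:  pH = pK2 − log₁₀([HCO3-]/[CO3^2-])
log₁₀(20.9) = +1.320
pH = 8.96 − (+1.320) = 7.64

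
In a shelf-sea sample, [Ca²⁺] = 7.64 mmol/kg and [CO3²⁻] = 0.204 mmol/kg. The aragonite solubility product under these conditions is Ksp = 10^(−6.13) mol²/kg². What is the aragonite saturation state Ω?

Ω = 2.10

Ksp = 10^(−6.13) = 7.413×10^-7
Ω = [Ca²⁺][CO3²⁻]/Ksp = (7.64×10^-3)(0.204×10^-3) / 7.413×10^-7 = 2.10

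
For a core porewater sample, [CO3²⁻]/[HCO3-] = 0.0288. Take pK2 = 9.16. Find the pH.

pH = 7.62

From K2 = [H⁺][CO3²⁻]/[HCO3-]:  pH = pK2 + log₁₀([CO3²⁻]/[HCO3-])
log₁₀(0.0288) = -1.541
pH = 9.16 + (-1.541) = 7.62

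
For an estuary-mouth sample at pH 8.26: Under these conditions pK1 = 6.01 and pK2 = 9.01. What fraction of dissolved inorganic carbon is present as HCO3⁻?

α₁ = 1 / (1 + [H⁺]/K1 + K2/[H⁺]) = 1 / (1 + 10^-2.25 + 10^-0.75)
   = 1 / (1 + 0.0056234 + 0.17783) = 1/1.1835 = 0.8450

α₁ = 0.845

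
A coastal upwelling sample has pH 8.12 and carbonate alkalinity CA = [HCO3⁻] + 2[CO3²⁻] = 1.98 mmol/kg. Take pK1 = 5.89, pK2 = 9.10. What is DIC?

DIC = 1.82 mmol/kg

CA = [HCO3⁻] + 2[CO3²⁻] = (α₁ + 2α₂)·DIC
At pH 8.12: [H⁺]/K1 = 10^-2.23 = 0.0058884, K2/[H⁺] = 10^-0.98 = 0.10471
α₁ = 1/(1 + 0.0058884 + 0.10471) = 1/1.1106 = 0.9004; α₂ = α₁·K2/[H⁺] = 0.09428
α₁ + 2α₂ = 1.0890
DIC = CA / (α₁ + 2α₂) = 1.98 / 1.0890 = 1.82 mmol/kg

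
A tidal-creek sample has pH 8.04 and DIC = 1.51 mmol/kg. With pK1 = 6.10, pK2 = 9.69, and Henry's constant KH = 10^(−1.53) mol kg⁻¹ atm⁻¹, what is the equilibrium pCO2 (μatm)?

pCO2 = 568 μatm

α₀ = 1 / (1 + K1/[H⁺] + K1K2/[H⁺]²) = 1 / (1 + 10^+1.94 + 10^+0.29)
   = 1 / (1 + 87.096 + 1.9498) = 1/90.046 = 0.01111
[CO2*] = α₀ × DIC = 0.01111 × 1.51 = 0.01677 mmol/kg = 16.77 μmol/kg
pCO2 = [CO2*]/KH = 1.677×10^-5 / 2.951×10^-2 = 568 μatm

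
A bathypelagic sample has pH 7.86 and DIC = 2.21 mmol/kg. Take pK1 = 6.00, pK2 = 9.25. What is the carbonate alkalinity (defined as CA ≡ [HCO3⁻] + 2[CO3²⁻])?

CA = 2.27 mmol/kg

CA = [HCO3⁻] + 2[CO3²⁻] = (α₁ + 2α₂)·DIC
At pH 7.86: [H⁺]/K1 = 10^-1.86 = 0.013804, K2/[H⁺] = 10^-1.39 = 0.040738
α₁ = 1/(1 + 0.013804 + 0.040738) = 1/1.0545 = 0.9483; α₂ = α₁·K2/[H⁺] = 0.03863
α₁ + 2α₂ = 1.0255
CA = 1.0255 × 2.21 = 2.27 mmol/kg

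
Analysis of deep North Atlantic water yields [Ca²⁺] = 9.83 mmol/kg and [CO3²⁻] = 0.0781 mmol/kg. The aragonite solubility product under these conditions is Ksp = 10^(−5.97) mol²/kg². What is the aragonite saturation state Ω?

Ksp = 10^(−5.97) = 1.072×10^-6
Ω = [Ca²⁺][CO3²⁻]/Ksp = (9.83×10^-3)(0.0781×10^-3) / 1.072×10^-6 = 0.716

Ω = 0.716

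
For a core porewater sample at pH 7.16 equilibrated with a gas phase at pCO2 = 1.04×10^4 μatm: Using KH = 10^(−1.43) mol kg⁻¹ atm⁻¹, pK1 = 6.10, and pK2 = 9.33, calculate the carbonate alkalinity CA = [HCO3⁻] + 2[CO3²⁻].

CA = 4.50 mmol/kg

[CO2*] = KH · pCO2 = 10^(−1.43) × 1.04×10^4×10^-6 = 3.864×10^-4 mol/kg
α₀ = 1/(1 + K1/[H⁺] + K1K2/[H⁺]²) = 1/(1 + 10^+1.06 + 10^-1.11) = 0.07962
DIC = [CO2*]/α₀ = 3.864×10^-4 / 0.07962 = 4.853 mmol/kg
CA = (α₁ + 2α₂)·DIC = (0.9142 + 2×0.006181) × 4.853 = 4.50 mmol/kg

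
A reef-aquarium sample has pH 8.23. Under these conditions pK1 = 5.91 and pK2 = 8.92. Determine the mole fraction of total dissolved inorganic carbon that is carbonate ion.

α₂ = 0.169

α₂ = 1 / (1 + [H⁺]/K2 + [H⁺]²/(K1K2)) = 1 / (1 + 10^+0.69 + 10^-1.63)
   = 1 / (1 + 4.8978 + 0.023442) = 1/5.9212 = 0.1689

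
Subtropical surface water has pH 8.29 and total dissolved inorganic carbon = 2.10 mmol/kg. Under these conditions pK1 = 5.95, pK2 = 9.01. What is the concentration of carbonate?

[CO3²⁻] = 0.335 mmol/kg

α₂ = 1 / (1 + [H⁺]/K2 + [H⁺]²/(K1K2)) = 1 / (1 + 10^+0.72 + 10^-1.62)
   = 1 / (1 + 5.2481 + 0.023988) = 1/6.2721 = 0.1594
[CO3²⁻] = α₂ × DIC = 0.1594 × 2.10 = 0.335 mmol/kg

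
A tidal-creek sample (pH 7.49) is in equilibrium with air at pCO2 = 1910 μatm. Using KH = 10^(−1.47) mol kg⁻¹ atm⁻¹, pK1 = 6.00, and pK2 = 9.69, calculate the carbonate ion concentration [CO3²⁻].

[CO3²⁻] = 12.6 μmol/kg

[CO2*] = KH · pCO2 = 10^(−1.47) × 1910×10^-6 = 6.472×10^-5 mol/kg
α₀ = 1/(1 + K1/[H⁺] + K1K2/[H⁺]²) = 1/(1 + 10^+1.49 + 10^-0.71) = 0.03115
DIC = [CO2*]/α₀ = 6.472×10^-5 / 0.03115 = 2.077 mmol/kg
[CO3²⁻] = α₂·DIC; α₂ = 0.006075, so [CO3²⁻] = 0.006075 × 2.077 = 0.0126 mmol/kg = 12.6 μmol/kg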